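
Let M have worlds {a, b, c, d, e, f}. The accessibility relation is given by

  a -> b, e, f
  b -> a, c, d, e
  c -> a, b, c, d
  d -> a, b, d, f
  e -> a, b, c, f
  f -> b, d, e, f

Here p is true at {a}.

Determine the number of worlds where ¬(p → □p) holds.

a: p → □p is F. ✓
b: p → □p is T. ✗
c: p → □p is T. ✗
d: p → □p is T. ✗
e: p → □p is T. ✗
f: p → □p is T. ✗
Satisfying worlds: {a}.

1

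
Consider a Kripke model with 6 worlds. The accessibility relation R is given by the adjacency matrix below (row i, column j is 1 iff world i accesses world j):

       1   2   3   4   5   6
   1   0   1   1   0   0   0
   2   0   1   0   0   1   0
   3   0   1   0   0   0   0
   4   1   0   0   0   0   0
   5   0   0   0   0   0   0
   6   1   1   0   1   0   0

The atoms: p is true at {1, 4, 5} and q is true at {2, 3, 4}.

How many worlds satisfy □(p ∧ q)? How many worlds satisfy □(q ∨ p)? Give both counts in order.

For □(p ∧ q):
1: successors {2, 3}; p ∧ q there: 2:F, 3:F. ✗
2: successors {2, 5}; p ∧ q there: 2:F, 5:F. ✗
3: successors {2}; p ∧ q there: 2:F. ✗
4: successors {1}; p ∧ q there: 1:F. ✗
5: no successors, so □(p ∧ q) holds vacuously. ✓
6: successors {1, 2, 4}; p ∧ q there: 1:F, 2:F, 4:T. ✗
— 1 world.
For □(q ∨ p):
1: successors {2, 3}; q ∨ p there: 2:T, 3:T. ✓
2: successors {2, 5}; q ∨ p there: 2:T, 5:T. ✓
3: successors {2}; q ∨ p there: 2:T. ✓
4: successors {1}; q ∨ p there: 1:T. ✓
5: no successors, so □(q ∨ p) holds vacuously. ✓
6: successors {1, 2, 4}; q ∨ p there: 1:T, 2:T, 4:T. ✓
— 6 worlds.

1 and 6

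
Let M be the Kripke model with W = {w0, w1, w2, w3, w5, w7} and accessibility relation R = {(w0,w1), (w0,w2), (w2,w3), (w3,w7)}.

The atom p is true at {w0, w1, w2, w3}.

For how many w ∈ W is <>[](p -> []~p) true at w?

w0: successors {w1, w2}; [](p -> []~p) there: w1:T, w2:T. ✓
w1: no successors, so <>[](p -> []~p) fails. ✗
w2: successors {w3}; [](p -> []~p) there: w3:T. ✓
w3: successors {w7}; [](p -> []~p) there: w7:T. ✓
w5: no successors, so <>[](p -> []~p) fails. ✗
w7: no successors, so <>[](p -> []~p) fails. ✗
Satisfying worlds: {w0, w2, w3}.

3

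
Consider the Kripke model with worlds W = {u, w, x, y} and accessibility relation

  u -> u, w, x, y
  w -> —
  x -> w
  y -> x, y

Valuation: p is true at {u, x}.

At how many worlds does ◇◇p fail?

u: successors {u, w, x, y}; ◇p there: u:T, w:F, x:F, y:T. ✓
w: no successors, so ◇◇p fails. ✗
x: successors {w}; ◇p there: w:F. ✗
y: successors {x, y}; ◇p there: x:F, y:T. ✓
Satisfying worlds: {u, y}.
So ◇◇p fails at the other 2 worlds.

2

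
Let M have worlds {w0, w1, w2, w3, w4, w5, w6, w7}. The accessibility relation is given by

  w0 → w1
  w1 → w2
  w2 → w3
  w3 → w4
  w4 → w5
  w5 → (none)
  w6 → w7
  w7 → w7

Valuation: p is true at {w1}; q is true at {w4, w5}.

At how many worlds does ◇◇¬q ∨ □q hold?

w0: ◇◇¬q is T, □q is F. ✓
w1: ◇◇¬q is T, □q is F. ✓
w2: ◇◇¬q is F, □q is F. ✗
w3: ◇◇¬q is F, □q is T. ✓
w4: ◇◇¬q is F, □q is T. ✓
w5: ◇◇¬q is F, □q is T. ✓
w6: ◇◇¬q is T, □q is F. ✓
w7: ◇◇¬q is T, □q is F. ✓
Satisfying worlds: {w0, w1, w3, w4, w5, w6, w7}.

7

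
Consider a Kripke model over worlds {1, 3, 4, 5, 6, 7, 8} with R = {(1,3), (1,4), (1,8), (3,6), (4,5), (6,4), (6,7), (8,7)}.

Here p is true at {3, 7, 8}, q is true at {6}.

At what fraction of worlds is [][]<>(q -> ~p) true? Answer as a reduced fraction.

1: successors {3, 4, 8}; []<>(q -> ~p) there: 3:T, 4:F, 8:F. ✗
3: successors {6}; []<>(q -> ~p) there: 6:F. ✗
4: successors {5}; []<>(q -> ~p) there: 5:T. ✓
5: no successors, so [][]<>(q -> ~p) holds vacuously. ✓
6: successors {4, 7}; []<>(q -> ~p) there: 4:F, 7:T. ✗
7: no successors, so [][]<>(q -> ~p) holds vacuously. ✓
8: successors {7}; []<>(q -> ~p) there: 7:T. ✓
That's 4 of 7 worlds, so 4/7.

4/7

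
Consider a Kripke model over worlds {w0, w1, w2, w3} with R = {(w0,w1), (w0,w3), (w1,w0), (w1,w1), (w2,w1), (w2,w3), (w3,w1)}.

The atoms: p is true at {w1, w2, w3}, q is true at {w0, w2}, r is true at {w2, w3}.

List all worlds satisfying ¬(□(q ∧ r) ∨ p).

{w0}

w0: □(q ∧ r) ∨ p is F. ✓
w1: □(q ∧ r) ∨ p is T. ✗
w2: □(q ∧ r) ∨ p is T. ✗
w3: □(q ∧ r) ∨ p is T. ✗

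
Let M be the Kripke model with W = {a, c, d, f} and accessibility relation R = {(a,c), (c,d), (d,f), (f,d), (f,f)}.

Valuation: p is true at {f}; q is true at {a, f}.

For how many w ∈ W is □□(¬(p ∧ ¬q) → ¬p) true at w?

a: successors {c}; □(¬(p ∧ ¬q) → ¬p) there: c:T. ✓
c: successors {d}; □(¬(p ∧ ¬q) → ¬p) there: d:F. ✗
d: successors {f}; □(¬(p ∧ ¬q) → ¬p) there: f:F. ✗
f: successors {d, f}; □(¬(p ∧ ¬q) → ¬p) there: d:F, f:F. ✗
Satisfying worlds: {a}.

1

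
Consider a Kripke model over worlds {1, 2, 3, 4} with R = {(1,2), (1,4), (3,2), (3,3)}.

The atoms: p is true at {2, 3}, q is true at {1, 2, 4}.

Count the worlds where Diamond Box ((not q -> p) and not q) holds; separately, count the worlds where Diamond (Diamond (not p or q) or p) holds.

2 and 2

For Diamond Box ((not q -> p) and not q):
1: successors {2, 4}; Box ((not q -> p) and not q) there: 2:T, 4:T. ✓
2: no successors, so Diamond Box ((not q -> p) and not q) fails. ✗
3: successors {2, 3}; Box ((not q -> p) and not q) there: 2:T, 3:F. ✓
4: no successors, so Diamond Box ((not q -> p) and not q) fails. ✗
— 2 worlds.
For Diamond (Diamond (not p or q) or p):
1: successors {2, 4}; Diamond (not p or q) or p there: 2:T, 4:F. ✓
2: no successors, so Diamond (Diamond (not p or q) or p) fails. ✗
3: successors {2, 3}; Diamond (not p or q) or p there: 2:T, 3:T. ✓
4: no successors, so Diamond (Diamond (not p or q) or p) fails. ✗
— 2 worlds.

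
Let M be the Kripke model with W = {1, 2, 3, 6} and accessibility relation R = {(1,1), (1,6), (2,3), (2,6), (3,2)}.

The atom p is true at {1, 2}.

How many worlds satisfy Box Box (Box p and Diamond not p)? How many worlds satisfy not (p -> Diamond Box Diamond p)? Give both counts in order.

For Box Box (Box p and Diamond not p):
1: successors {1, 6}; Box (Box p and Diamond not p) there: 1:F, 6:T. ✗
2: successors {3, 6}; Box (Box p and Diamond not p) there: 3:F, 6:T. ✗
3: successors {2}; Box (Box p and Diamond not p) there: 2:F. ✗
6: no successors, so Box Box (Box p and Diamond not p) holds vacuously. ✓
— 1 world.
For not (p -> Diamond Box Diamond p):
1: p -> Diamond Box Diamond p is T. ✗
2: p -> Diamond Box Diamond p is T. ✗
3: p -> Diamond Box Diamond p is T. ✗
6: p -> Diamond Box Diamond p is T. ✗
— 0 worlds.

1 and 0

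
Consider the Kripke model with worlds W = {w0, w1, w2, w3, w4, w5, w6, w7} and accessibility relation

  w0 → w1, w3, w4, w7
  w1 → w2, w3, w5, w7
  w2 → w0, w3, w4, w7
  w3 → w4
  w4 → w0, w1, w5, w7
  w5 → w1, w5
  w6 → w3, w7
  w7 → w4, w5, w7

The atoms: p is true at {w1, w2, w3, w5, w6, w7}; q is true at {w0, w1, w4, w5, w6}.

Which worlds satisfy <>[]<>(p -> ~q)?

w0: successors {w1, w3, w4, w7}; []<>(p -> ~q) there: w1:F, w3:T, w4:F, w7:F. ✓
w1: successors {w2, w3, w5, w7}; []<>(p -> ~q) there: w2:T, w3:T, w5:F, w7:F. ✓
w2: successors {w0, w3, w4, w7}; []<>(p -> ~q) there: w0:T, w3:T, w4:F, w7:F. ✓
w3: successors {w4}; []<>(p -> ~q) there: w4:F. ✗
w4: successors {w0, w1, w5, w7}; []<>(p -> ~q) there: w0:T, w1:F, w5:F, w7:F. ✓
w5: successors {w1, w5}; []<>(p -> ~q) there: w1:F, w5:F. ✗
w6: successors {w3, w7}; []<>(p -> ~q) there: w3:T, w7:F. ✓
w7: successors {w4, w5, w7}; []<>(p -> ~q) there: w4:F, w5:F, w7:F. ✗

{w0, w1, w2, w4, w6}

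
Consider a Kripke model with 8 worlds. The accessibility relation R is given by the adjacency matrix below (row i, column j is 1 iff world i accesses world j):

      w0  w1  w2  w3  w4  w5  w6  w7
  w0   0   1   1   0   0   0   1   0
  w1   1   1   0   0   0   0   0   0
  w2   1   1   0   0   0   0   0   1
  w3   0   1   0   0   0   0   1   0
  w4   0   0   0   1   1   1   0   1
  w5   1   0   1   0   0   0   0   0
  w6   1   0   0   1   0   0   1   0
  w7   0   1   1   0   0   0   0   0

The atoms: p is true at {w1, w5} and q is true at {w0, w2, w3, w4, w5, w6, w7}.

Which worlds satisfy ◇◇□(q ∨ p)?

w0: successors {w1, w2, w6}; ◇□(q ∨ p) there: w1:T, w2:T, w6:T. ✓
w1: successors {w0, w1}; ◇□(q ∨ p) there: w0:T, w1:T. ✓
w2: successors {w0, w1, w7}; ◇□(q ∨ p) there: w0:T, w1:T, w7:T. ✓
w3: successors {w1, w6}; ◇□(q ∨ p) there: w1:T, w6:T. ✓
w4: successors {w3, w4, w5, w7}; ◇□(q ∨ p) there: w3:T, w4:T, w5:T, w7:T. ✓
w5: successors {w0, w2}; ◇□(q ∨ p) there: w0:T, w2:T. ✓
w6: successors {w0, w3, w6}; ◇□(q ∨ p) there: w0:T, w3:T, w6:T. ✓
w7: successors {w1, w2}; ◇□(q ∨ p) there: w1:T, w2:T. ✓

{w0, w1, w2, w3, w4, w5, w6, w7}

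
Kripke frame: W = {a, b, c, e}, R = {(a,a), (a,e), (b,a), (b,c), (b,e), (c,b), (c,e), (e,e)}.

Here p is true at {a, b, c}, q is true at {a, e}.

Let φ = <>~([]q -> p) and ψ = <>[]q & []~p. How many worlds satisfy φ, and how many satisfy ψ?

For <>~([]q -> p):
a: successors {a, e}; ~([]q -> p) there: a:F, e:T. ✓
b: successors {a, c, e}; ~([]q -> p) there: a:F, c:F, e:T. ✓
c: successors {b, e}; ~([]q -> p) there: b:F, e:T. ✓
e: successors {e}; ~([]q -> p) there: e:T. ✓
— 4 worlds.
For <>[]q & []~p:
a: <>[]q is T, []~p is F. ✗
b: <>[]q is T, []~p is F. ✗
c: <>[]q is T, []~p is F. ✗
e: <>[]q is T, []~p is T. ✓
— 1 world.

4 and 1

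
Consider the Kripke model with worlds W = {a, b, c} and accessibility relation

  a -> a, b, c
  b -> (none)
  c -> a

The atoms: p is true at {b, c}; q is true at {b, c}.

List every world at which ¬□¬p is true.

{a}

a: □¬p is F. ✓
b: □¬p is T. ✗
c: □¬p is T. ✗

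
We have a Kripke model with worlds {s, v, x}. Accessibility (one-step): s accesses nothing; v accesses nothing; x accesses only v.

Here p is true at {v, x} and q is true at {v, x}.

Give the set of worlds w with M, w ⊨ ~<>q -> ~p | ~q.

s: ~<>q is T, ~p | ~q is T. ✓
v: ~<>q is T, ~p | ~q is F. ✗
x: ~<>q is F, ~p | ~q is F. ✓

{s, x}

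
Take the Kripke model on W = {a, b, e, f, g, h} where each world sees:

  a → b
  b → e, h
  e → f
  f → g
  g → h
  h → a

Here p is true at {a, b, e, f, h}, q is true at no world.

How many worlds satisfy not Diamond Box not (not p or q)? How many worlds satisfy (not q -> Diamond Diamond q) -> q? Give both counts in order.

For not Diamond Box not (not p or q):
a: Diamond Box not (not p or q) is T. ✗
b: Diamond Box not (not p or q) is T. ✗
e: Diamond Box not (not p or q) is F. ✓
f: Diamond Box not (not p or q) is T. ✗
g: Diamond Box not (not p or q) is T. ✗
h: Diamond Box not (not p or q) is T. ✗
— 1 world.
For (not q -> Diamond Diamond q) -> q:
a: not q -> Diamond Diamond q is F, q is F. ✓
b: not q -> Diamond Diamond q is F, q is F. ✓
e: not q -> Diamond Diamond q is F, q is F. ✓
f: not q -> Diamond Diamond q is F, q is F. ✓
g: not q -> Diamond Diamond q is F, q is F. ✓
h: not q -> Diamond Diamond q is F, q is F. ✓
— 6 worlds.

1 and 6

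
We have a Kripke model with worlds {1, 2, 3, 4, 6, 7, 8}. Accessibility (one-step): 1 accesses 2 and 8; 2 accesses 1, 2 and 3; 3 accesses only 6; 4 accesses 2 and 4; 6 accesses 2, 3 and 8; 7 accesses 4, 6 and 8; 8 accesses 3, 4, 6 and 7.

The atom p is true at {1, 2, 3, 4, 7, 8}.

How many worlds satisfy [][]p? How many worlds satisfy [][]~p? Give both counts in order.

2 and 0

For [][]p:
1: successors {2, 8}; []p there: 2:T, 8:F. ✗
2: successors {1, 2, 3}; []p there: 1:T, 2:T, 3:F. ✗
3: successors {6}; []p there: 6:T. ✓
4: successors {2, 4}; []p there: 2:T, 4:T. ✓
6: successors {2, 3, 8}; []p there: 2:T, 3:F, 8:F. ✗
7: successors {4, 6, 8}; []p there: 4:T, 6:T, 8:F. ✗
8: successors {3, 4, 6, 7}; []p there: 3:F, 4:T, 6:T, 7:F. ✗
— 2 worlds.
For [][]~p:
1: successors {2, 8}; []~p there: 2:F, 8:F. ✗
2: successors {1, 2, 3}; []~p there: 1:F, 2:F, 3:T. ✗
3: successors {6}; []~p there: 6:F. ✗
4: successors {2, 4}; []~p there: 2:F, 4:F. ✗
6: successors {2, 3, 8}; []~p there: 2:F, 3:T, 8:F. ✗
7: successors {4, 6, 8}; []~p there: 4:F, 6:F, 8:F. ✗
8: successors {3, 4, 6, 7}; []~p there: 3:T, 4:F, 6:F, 7:F. ✗
— 0 worlds.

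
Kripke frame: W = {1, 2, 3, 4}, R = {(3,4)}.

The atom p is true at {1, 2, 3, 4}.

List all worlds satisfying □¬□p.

1: no successors, so □¬□p holds vacuously. ✓
2: no successors, so □¬□p holds vacuously. ✓
3: successors {4}; ¬□p there: 4:F. ✗
4: no successors, so □¬□p holds vacuously. ✓

{1, 2, 4}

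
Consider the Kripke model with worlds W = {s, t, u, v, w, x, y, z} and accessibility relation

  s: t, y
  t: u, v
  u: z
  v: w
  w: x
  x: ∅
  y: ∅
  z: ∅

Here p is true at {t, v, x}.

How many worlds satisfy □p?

4

s: successors {t, y}; p there: t:T, y:F. ✗
t: successors {u, v}; p there: u:F, v:T. ✗
u: successors {z}; p there: z:F. ✗
v: successors {w}; p there: w:F. ✗
w: successors {x}; p there: x:T. ✓
x: no successors, so □p holds vacuously. ✓
y: no successors, so □p holds vacuously. ✓
z: no successors, so □p holds vacuously. ✓
Satisfying worlds: {w, x, y, z}.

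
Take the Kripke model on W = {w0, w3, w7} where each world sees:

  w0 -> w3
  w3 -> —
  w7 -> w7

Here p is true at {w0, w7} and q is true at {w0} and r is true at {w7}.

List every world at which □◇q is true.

{w3}

w0: successors {w3}; ◇q there: w3:F. ✗
w3: no successors, so □◇q holds vacuously. ✓
w7: successors {w7}; ◇q there: w7:F. ✗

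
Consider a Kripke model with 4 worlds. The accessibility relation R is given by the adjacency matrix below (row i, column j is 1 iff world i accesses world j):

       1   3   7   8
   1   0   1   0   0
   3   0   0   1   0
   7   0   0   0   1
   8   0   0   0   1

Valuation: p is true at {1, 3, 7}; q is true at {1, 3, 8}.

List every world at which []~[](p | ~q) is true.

1: successors {3}; ~[](p | ~q) there: 3:F. ✗
3: successors {7}; ~[](p | ~q) there: 7:T. ✓
7: successors {8}; ~[](p | ~q) there: 8:T. ✓
8: successors {8}; ~[](p | ~q) there: 8:T. ✓

{3, 7, 8}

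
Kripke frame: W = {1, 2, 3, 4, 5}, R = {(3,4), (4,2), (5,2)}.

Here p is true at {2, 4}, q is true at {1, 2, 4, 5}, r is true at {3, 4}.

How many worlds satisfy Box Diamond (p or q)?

1: no successors, so Box Diamond (p or q) holds vacuously. ✓
2: no successors, so Box Diamond (p or q) holds vacuously. ✓
3: successors {4}; Diamond (p or q) there: 4:T. ✓
4: successors {2}; Diamond (p or q) there: 2:F. ✗
5: successors {2}; Diamond (p or q) there: 2:F. ✗
Satisfying worlds: {1, 2, 3}.

3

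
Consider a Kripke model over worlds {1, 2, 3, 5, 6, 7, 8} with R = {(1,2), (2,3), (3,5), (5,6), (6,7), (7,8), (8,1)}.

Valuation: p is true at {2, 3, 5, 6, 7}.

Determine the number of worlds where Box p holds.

1: successors {2}; p there: 2:T. ✓
2: successors {3}; p there: 3:T. ✓
3: successors {5}; p there: 5:T. ✓
5: successors {6}; p there: 6:T. ✓
6: successors {7}; p there: 7:T. ✓
7: successors {8}; p there: 8:F. ✗
8: successors {1}; p there: 1:F. ✗
Satisfying worlds: {1, 2, 3, 5, 6}.

5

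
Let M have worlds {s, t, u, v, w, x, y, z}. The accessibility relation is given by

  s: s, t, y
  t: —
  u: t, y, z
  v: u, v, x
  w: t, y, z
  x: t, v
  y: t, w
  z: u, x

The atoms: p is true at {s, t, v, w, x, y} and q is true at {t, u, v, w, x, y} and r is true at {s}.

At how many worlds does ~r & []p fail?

s: ~r is F, []p is T. ✗
t: ~r is T, []p is T. ✓
u: ~r is T, []p is F. ✗
v: ~r is T, []p is F. ✗
w: ~r is T, []p is F. ✗
x: ~r is T, []p is T. ✓
y: ~r is T, []p is T. ✓
z: ~r is T, []p is F. ✗
Satisfying worlds: {t, x, y}.
So ~r & []p fails at the other 5 worlds.

5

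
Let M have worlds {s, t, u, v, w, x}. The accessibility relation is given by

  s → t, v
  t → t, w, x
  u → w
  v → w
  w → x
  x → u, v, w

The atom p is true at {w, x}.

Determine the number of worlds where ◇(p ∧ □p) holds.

4

s: successors {t, v}; p ∧ □p there: t:F, v:F. ✗
t: successors {t, w, x}; p ∧ □p there: t:F, w:T, x:F. ✓
u: successors {w}; p ∧ □p there: w:T. ✓
v: successors {w}; p ∧ □p there: w:T. ✓
w: successors {x}; p ∧ □p there: x:F. ✗
x: successors {u, v, w}; p ∧ □p there: u:F, v:F, w:T. ✓
Satisfying worlds: {t, u, v, x}.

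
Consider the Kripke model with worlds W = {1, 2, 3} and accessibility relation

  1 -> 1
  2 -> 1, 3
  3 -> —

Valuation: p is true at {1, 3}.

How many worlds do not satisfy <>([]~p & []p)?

2

1: successors {1}; []~p & []p there: 1:F. ✗
2: successors {1, 3}; []~p & []p there: 1:F, 3:T. ✓
3: no successors, so <>([]~p & []p) fails. ✗
Satisfying worlds: {2}.
So <>([]~p & []p) fails at the other 2 worlds.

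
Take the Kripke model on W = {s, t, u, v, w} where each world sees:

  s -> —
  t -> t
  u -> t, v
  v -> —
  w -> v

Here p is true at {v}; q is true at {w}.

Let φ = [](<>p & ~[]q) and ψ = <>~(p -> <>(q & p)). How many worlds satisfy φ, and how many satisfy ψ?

For [](<>p & ~[]q):
s: no successors, so [](<>p & ~[]q) holds vacuously. ✓
t: successors {t}; <>p & ~[]q there: t:F. ✗
u: successors {t, v}; <>p & ~[]q there: t:F, v:F. ✗
v: no successors, so [](<>p & ~[]q) holds vacuously. ✓
w: successors {v}; <>p & ~[]q there: v:F. ✗
— 2 worlds.
For <>~(p -> <>(q & p)):
s: no successors, so <>~(p -> <>(q & p)) fails. ✗
t: successors {t}; ~(p -> <>(q & p)) there: t:F. ✗
u: successors {t, v}; ~(p -> <>(q & p)) there: t:F, v:T. ✓
v: no successors, so <>~(p -> <>(q & p)) fails. ✗
w: successors {v}; ~(p -> <>(q & p)) there: v:T. ✓
— 2 worlds.

2 and 2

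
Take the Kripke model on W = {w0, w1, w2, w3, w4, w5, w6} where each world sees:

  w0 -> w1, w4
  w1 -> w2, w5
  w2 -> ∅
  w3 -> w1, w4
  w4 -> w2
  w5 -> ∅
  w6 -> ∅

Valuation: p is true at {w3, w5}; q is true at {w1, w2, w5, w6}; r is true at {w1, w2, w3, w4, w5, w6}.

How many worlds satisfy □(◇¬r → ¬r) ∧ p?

w0: □(◇¬r → ¬r) is T, p is F. ✗
w1: □(◇¬r → ¬r) is T, p is F. ✗
w2: □(◇¬r → ¬r) is T, p is F. ✗
w3: □(◇¬r → ¬r) is T, p is T. ✓
w4: □(◇¬r → ¬r) is T, p is F. ✗
w5: □(◇¬r → ¬r) is T, p is T. ✓
w6: □(◇¬r → ¬r) is T, p is F. ✗
Satisfying worlds: {w3, w5}.

2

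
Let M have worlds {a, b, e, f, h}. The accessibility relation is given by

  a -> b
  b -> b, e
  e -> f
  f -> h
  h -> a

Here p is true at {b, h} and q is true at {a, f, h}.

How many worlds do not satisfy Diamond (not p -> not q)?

2

a: successors {b}; not p -> not q there: b:T. ✓
b: successors {b, e}; not p -> not q there: b:T, e:T. ✓
e: successors {f}; not p -> not q there: f:F. ✗
f: successors {h}; not p -> not q there: h:T. ✓
h: successors {a}; not p -> not q there: a:F. ✗
Satisfying worlds: {a, b, f}.
So Diamond (not p -> not q) fails at the other 2 worlds.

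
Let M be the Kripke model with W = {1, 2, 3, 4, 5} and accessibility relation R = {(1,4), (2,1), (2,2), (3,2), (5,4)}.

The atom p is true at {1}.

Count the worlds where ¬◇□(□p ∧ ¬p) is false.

1: ◇□(□p ∧ ¬p) is T. ✗
2: ◇□(□p ∧ ¬p) is T. ✗
3: ◇□(□p ∧ ¬p) is F. ✓
4: ◇□(□p ∧ ¬p) is F. ✓
5: ◇□(□p ∧ ¬p) is T. ✗
Satisfying worlds: {3, 4}.
So ¬◇□(□p ∧ ¬p) fails at the other 3 worlds.

3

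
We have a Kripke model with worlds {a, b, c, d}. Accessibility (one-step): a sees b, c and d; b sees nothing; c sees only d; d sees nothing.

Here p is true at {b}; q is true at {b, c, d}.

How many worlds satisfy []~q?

2

a: successors {b, c, d}; ~q there: b:F, c:F, d:F. ✗
b: no successors, so []~q holds vacuously. ✓
c: successors {d}; ~q there: d:F. ✗
d: no successors, so []~q holds vacuously. ✓
Satisfying worlds: {b, d}.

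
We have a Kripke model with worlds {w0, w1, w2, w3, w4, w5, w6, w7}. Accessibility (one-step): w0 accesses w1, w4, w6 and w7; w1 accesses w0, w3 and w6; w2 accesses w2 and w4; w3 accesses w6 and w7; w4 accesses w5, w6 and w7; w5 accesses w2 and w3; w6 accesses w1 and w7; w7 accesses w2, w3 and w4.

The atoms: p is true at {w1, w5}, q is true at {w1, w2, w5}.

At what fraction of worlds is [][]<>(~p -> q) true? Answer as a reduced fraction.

w0: successors {w1, w4, w6, w7}; []<>(~p -> q) there: w1:F, w4:T, w6:F, w7:F. ✗
w1: successors {w0, w3, w6}; []<>(~p -> q) there: w0:F, w3:T, w6:F. ✗
w2: successors {w2, w4}; []<>(~p -> q) there: w2:T, w4:T. ✓
w3: successors {w6, w7}; []<>(~p -> q) there: w6:F, w7:F. ✗
w4: successors {w5, w6, w7}; []<>(~p -> q) there: w5:F, w6:F, w7:F. ✗
w5: successors {w2, w3}; []<>(~p -> q) there: w2:T, w3:T. ✓
w6: successors {w1, w7}; []<>(~p -> q) there: w1:F, w7:F. ✗
w7: successors {w2, w3, w4}; []<>(~p -> q) there: w2:T, w3:T, w4:T. ✓
That's 3 of 8 worlds, so 3/8.

3/8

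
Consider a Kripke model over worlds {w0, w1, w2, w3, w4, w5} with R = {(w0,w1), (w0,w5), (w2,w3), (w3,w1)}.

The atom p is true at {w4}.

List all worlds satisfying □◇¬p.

{w1, w2, w4, w5}

w0: successors {w1, w5}; ◇¬p there: w1:F, w5:F. ✗
w1: no successors, so □◇¬p holds vacuously. ✓
w2: successors {w3}; ◇¬p there: w3:T. ✓
w3: successors {w1}; ◇¬p there: w1:F. ✗
w4: no successors, so □◇¬p holds vacuously. ✓
w5: no successors, so □◇¬p holds vacuously. ✓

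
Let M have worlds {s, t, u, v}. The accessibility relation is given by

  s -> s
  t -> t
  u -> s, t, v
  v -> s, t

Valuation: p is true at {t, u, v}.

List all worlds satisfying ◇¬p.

s: successors {s}; ¬p there: s:T. ✓
t: successors {t}; ¬p there: t:F. ✗
u: successors {s, t, v}; ¬p there: s:T, t:F, v:F. ✓
v: successors {s, t}; ¬p there: s:T, t:F. ✓

{s, u, v}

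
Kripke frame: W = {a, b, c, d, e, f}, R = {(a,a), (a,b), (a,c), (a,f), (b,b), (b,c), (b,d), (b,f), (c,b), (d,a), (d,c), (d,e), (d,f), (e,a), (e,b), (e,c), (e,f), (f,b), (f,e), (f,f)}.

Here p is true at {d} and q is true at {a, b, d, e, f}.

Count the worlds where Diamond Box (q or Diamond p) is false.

a: successors {a, b, c, f}; Box (q or Diamond p) there: a:F, b:F, c:T, f:T. ✓
b: successors {b, c, d, f}; Box (q or Diamond p) there: b:F, c:T, d:F, f:T. ✓
c: successors {b}; Box (q or Diamond p) there: b:F. ✗
d: successors {a, c, e, f}; Box (q or Diamond p) there: a:F, c:T, e:F, f:T. ✓
e: successors {a, b, c, f}; Box (q or Diamond p) there: a:F, b:F, c:T, f:T. ✓
f: successors {b, e, f}; Box (q or Diamond p) there: b:F, e:F, f:T. ✓
Satisfying worlds: {a, b, d, e, f}.
So Diamond Box (q or Diamond p) fails at the other 1 world.

1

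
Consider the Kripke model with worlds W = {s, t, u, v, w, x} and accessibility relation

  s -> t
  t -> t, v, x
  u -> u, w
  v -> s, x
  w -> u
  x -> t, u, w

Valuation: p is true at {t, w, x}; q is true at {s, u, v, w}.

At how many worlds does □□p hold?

0

s: successors {t}; □p there: t:F. ✗
t: successors {t, v, x}; □p there: t:F, v:F, x:F. ✗
u: successors {u, w}; □p there: u:F, w:F. ✗
v: successors {s, x}; □p there: s:T, x:F. ✗
w: successors {u}; □p there: u:F. ✗
x: successors {t, u, w}; □p there: t:F, u:F, w:F. ✗
Satisfying worlds: ∅.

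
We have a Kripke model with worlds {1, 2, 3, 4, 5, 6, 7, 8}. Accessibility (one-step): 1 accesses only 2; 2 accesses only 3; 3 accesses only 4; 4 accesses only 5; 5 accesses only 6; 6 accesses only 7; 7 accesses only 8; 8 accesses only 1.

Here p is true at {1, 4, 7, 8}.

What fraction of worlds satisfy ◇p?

1: successors {2}; p there: 2:F. ✗
2: successors {3}; p there: 3:F. ✗
3: successors {4}; p there: 4:T. ✓
4: successors {5}; p there: 5:F. ✗
5: successors {6}; p there: 6:F. ✗
6: successors {7}; p there: 7:T. ✓
7: successors {8}; p there: 8:T. ✓
8: successors {1}; p there: 1:T. ✓
That's 4 of 8 worlds, so 4/8 = 1/2.

1/2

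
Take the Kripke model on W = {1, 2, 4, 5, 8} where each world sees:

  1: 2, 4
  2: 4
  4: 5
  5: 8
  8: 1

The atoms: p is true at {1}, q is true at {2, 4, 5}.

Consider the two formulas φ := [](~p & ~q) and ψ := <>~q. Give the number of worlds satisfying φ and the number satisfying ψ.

For [](~p & ~q):
1: successors {2, 4}; ~p & ~q there: 2:F, 4:F. ✗
2: successors {4}; ~p & ~q there: 4:F. ✗
4: successors {5}; ~p & ~q there: 5:F. ✗
5: successors {8}; ~p & ~q there: 8:T. ✓
8: successors {1}; ~p & ~q there: 1:F. ✗
— 1 world.
For <>~q:
1: successors {2, 4}; ~q there: 2:F, 4:F. ✗
2: successors {4}; ~q there: 4:F. ✗
4: successors {5}; ~q there: 5:F. ✗
5: successors {8}; ~q there: 8:T. ✓
8: successors {1}; ~q there: 1:T. ✓
— 2 worlds.

1 and 2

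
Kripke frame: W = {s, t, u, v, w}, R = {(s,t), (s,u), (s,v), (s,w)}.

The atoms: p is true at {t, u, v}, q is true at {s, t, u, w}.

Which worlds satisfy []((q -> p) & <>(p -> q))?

{t, u, v, w}

s: successors {t, u, v, w}; (q -> p) & <>(p -> q) there: t:F, u:F, v:F, w:F. ✗
t: no successors, so []((q -> p) & <>(p -> q)) holds vacuously. ✓
u: no successors, so []((q -> p) & <>(p -> q)) holds vacuously. ✓
v: no successors, so []((q -> p) & <>(p -> q)) holds vacuously. ✓
w: no successors, so []((q -> p) & <>(p -> q)) holds vacuously. ✓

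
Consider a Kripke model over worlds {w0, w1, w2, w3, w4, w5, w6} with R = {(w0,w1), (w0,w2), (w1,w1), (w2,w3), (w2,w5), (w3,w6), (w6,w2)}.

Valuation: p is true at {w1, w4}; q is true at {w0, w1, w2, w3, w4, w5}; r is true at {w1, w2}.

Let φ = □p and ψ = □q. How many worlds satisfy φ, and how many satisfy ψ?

3 and 6

For □p:
w0: successors {w1, w2}; p there: w1:T, w2:F. ✗
w1: successors {w1}; p there: w1:T. ✓
w2: successors {w3, w5}; p there: w3:F, w5:F. ✗
w3: successors {w6}; p there: w6:F. ✗
w4: no successors, so □p holds vacuously. ✓
w5: no successors, so □p holds vacuously. ✓
w6: successors {w2}; p there: w2:F. ✗
— 3 worlds.
For □q:
w0: successors {w1, w2}; q there: w1:T, w2:T. ✓
w1: successors {w1}; q there: w1:T. ✓
w2: successors {w3, w5}; q there: w3:T, w5:T. ✓
w3: successors {w6}; q there: w6:F. ✗
w4: no successors, so □q holds vacuously. ✓
w5: no successors, so □q holds vacuously. ✓
w6: successors {w2}; q there: w2:T. ✓
— 6 worlds.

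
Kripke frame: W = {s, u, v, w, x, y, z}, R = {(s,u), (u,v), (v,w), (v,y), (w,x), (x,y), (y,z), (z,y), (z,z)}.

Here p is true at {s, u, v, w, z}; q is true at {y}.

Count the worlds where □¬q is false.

s: successors {u}; ¬q there: u:T. ✓
u: successors {v}; ¬q there: v:T. ✓
v: successors {w, y}; ¬q there: w:T, y:F. ✗
w: successors {x}; ¬q there: x:T. ✓
x: successors {y}; ¬q there: y:F. ✗
y: successors {z}; ¬q there: z:T. ✓
z: successors {y, z}; ¬q there: y:F, z:T. ✗
Satisfying worlds: {s, u, w, y}.
So □¬q fails at the other 3 worlds.

3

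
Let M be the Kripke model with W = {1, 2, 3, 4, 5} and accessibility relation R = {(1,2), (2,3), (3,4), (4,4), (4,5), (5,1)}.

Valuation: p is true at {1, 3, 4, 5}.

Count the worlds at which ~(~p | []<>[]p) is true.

1

1: ~p | []<>[]p is T. ✗
2: ~p | []<>[]p is T. ✗
3: ~p | []<>[]p is T. ✗
4: ~p | []<>[]p is F. ✓
5: ~p | []<>[]p is T. ✗
Satisfying worlds: {4}.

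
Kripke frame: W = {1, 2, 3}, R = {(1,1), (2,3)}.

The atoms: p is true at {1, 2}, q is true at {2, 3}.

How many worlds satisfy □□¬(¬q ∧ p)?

2

1: successors {1}; □¬(¬q ∧ p) there: 1:F. ✗
2: successors {3}; □¬(¬q ∧ p) there: 3:T. ✓
3: no successors, so □□¬(¬q ∧ p) holds vacuously. ✓
Satisfying worlds: {2, 3}.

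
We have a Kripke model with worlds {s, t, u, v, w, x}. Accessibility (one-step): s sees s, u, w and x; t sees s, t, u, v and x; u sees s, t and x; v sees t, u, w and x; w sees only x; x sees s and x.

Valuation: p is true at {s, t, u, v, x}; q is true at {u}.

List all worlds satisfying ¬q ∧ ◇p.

s: ¬q is T, ◇p is T. ✓
t: ¬q is T, ◇p is T. ✓
u: ¬q is F, ◇p is T. ✗
v: ¬q is T, ◇p is T. ✓
w: ¬q is T, ◇p is T. ✓
x: ¬q is T, ◇p is T. ✓

{s, t, v, w, x}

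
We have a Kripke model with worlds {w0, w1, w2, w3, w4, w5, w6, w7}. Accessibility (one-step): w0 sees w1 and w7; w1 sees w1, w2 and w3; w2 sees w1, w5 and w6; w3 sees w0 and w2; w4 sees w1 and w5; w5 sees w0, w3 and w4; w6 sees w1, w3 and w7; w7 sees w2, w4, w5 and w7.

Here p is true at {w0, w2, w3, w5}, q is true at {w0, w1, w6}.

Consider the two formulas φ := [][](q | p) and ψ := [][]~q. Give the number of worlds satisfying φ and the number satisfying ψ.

1 and 0

For [][](q | p):
w0: successors {w1, w7}; [](q | p) there: w1:T, w7:F. ✗
w1: successors {w1, w2, w3}; [](q | p) there: w1:T, w2:T, w3:T. ✓
w2: successors {w1, w5, w6}; [](q | p) there: w1:T, w5:F, w6:F. ✗
w3: successors {w0, w2}; [](q | p) there: w0:F, w2:T. ✗
w4: successors {w1, w5}; [](q | p) there: w1:T, w5:F. ✗
w5: successors {w0, w3, w4}; [](q | p) there: w0:F, w3:T, w4:T. ✗
w6: successors {w1, w3, w7}; [](q | p) there: w1:T, w3:T, w7:F. ✗
w7: successors {w2, w4, w5, w7}; [](q | p) there: w2:T, w4:T, w5:F, w7:F. ✗
— 1 world.
For [][]~q:
w0: successors {w1, w7}; []~q there: w1:F, w7:T. ✗
w1: successors {w1, w2, w3}; []~q there: w1:F, w2:F, w3:F. ✗
w2: successors {w1, w5, w6}; []~q there: w1:F, w5:F, w6:F. ✗
w3: successors {w0, w2}; []~q there: w0:F, w2:F. ✗
w4: successors {w1, w5}; []~q there: w1:F, w5:F. ✗
w5: successors {w0, w3, w4}; []~q there: w0:F, w3:F, w4:F. ✗
w6: successors {w1, w3, w7}; []~q there: w1:F, w3:F, w7:T. ✗
w7: successors {w2, w4, w5, w7}; []~q there: w2:F, w4:F, w5:F, w7:T. ✗
— 0 worlds.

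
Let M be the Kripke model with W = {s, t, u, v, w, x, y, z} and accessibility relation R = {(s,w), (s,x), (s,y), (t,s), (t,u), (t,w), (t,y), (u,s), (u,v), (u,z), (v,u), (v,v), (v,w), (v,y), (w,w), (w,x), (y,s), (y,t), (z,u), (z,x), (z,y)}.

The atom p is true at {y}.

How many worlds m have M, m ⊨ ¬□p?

s: □p is F. ✓
t: □p is F. ✓
u: □p is F. ✓
v: □p is F. ✓
w: □p is F. ✓
x: □p is T. ✗
y: □p is F. ✓
z: □p is F. ✓
Satisfying worlds: {s, t, u, v, w, y, z}.

7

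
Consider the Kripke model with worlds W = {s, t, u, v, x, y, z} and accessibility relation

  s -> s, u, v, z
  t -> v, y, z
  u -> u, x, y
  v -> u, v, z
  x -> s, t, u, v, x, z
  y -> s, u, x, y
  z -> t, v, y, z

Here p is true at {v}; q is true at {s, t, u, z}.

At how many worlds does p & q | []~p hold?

s: p & q is F, []~p is F. ✗
t: p & q is F, []~p is F. ✗
u: p & q is F, []~p is T. ✓
v: p & q is F, []~p is F. ✗
x: p & q is F, []~p is F. ✗
y: p & q is F, []~p is T. ✓
z: p & q is F, []~p is F. ✗
Satisfying worlds: {u, y}.

2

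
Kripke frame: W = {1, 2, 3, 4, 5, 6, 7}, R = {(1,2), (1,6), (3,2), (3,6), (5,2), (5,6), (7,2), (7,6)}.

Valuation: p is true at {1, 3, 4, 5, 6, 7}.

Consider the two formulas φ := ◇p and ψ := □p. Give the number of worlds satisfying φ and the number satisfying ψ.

4 and 3

For ◇p:
1: successors {2, 6}; p there: 2:F, 6:T. ✓
2: no successors, so ◇p fails. ✗
3: successors {2, 6}; p there: 2:F, 6:T. ✓
4: no successors, so ◇p fails. ✗
5: successors {2, 6}; p there: 2:F, 6:T. ✓
6: no successors, so ◇p fails. ✗
7: successors {2, 6}; p there: 2:F, 6:T. ✓
— 4 worlds.
For □p:
1: successors {2, 6}; p there: 2:F, 6:T. ✗
2: no successors, so □p holds vacuously. ✓
3: successors {2, 6}; p there: 2:F, 6:T. ✗
4: no successors, so □p holds vacuously. ✓
5: successors {2, 6}; p there: 2:F, 6:T. ✗
6: no successors, so □p holds vacuously. ✓
7: successors {2, 6}; p there: 2:F, 6:T. ✗
— 3 worlds.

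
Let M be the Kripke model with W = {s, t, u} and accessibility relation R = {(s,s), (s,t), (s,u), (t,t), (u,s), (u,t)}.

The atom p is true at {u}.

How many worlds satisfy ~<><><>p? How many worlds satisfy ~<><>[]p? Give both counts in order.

1 and 3

For ~<><><>p:
s: <><><>p is T. ✗
t: <><><>p is F. ✓
u: <><><>p is T. ✗
— 1 world.
For ~<><>[]p:
s: <><>[]p is F. ✓
t: <><>[]p is F. ✓
u: <><>[]p is F. ✓
— 3 worlds.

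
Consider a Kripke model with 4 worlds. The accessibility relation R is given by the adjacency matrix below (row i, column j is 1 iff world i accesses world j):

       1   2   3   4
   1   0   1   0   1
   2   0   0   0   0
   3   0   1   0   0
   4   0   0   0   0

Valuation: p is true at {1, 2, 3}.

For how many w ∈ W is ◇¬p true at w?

1

1: successors {2, 4}; ¬p there: 2:F, 4:T. ✓
2: no successors, so ◇¬p fails. ✗
3: successors {2}; ¬p there: 2:F. ✗
4: no successors, so ◇¬p fails. ✗
Satisfying worlds: {1}.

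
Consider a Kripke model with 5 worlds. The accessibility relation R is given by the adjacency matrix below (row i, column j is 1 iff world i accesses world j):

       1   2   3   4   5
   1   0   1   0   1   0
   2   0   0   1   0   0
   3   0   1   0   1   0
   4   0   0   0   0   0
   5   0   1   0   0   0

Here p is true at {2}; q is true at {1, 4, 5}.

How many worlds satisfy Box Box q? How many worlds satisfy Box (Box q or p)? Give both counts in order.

1 and 4

For Box Box q:
1: successors {2, 4}; Box q there: 2:F, 4:T. ✗
2: successors {3}; Box q there: 3:F. ✗
3: successors {2, 4}; Box q there: 2:F, 4:T. ✗
4: no successors, so Box Box q holds vacuously. ✓
5: successors {2}; Box q there: 2:F. ✗
— 1 world.
For Box (Box q or p):
1: successors {2, 4}; Box q or p there: 2:T, 4:T. ✓
2: successors {3}; Box q or p there: 3:F. ✗
3: successors {2, 4}; Box q or p there: 2:T, 4:T. ✓
4: no successors, so Box (Box q or p) holds vacuously. ✓
5: successors {2}; Box q or p there: 2:T. ✓
— 4 worlds.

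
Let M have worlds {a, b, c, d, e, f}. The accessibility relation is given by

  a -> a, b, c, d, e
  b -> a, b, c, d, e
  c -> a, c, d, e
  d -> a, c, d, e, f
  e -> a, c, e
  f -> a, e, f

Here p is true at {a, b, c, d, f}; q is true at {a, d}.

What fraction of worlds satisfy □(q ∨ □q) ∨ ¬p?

a: □(q ∨ □q) is F, ¬p is F. ✗
b: □(q ∨ □q) is F, ¬p is F. ✗
c: □(q ∨ □q) is F, ¬p is F. ✗
d: □(q ∨ □q) is F, ¬p is F. ✗
e: □(q ∨ □q) is F, ¬p is T. ✓
f: □(q ∨ □q) is F, ¬p is F. ✗
That's 1 of 6 worlds, so 1/6.

1/6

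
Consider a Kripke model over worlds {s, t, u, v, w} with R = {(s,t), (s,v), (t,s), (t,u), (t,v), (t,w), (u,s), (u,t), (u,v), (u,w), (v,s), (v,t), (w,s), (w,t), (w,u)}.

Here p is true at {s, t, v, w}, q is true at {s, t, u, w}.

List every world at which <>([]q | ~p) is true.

s: successors {t, v}; []q | ~p there: t:F, v:T. ✓
t: successors {s, u, v, w}; []q | ~p there: s:F, u:T, v:T, w:T. ✓
u: successors {s, t, v, w}; []q | ~p there: s:F, t:F, v:T, w:T. ✓
v: successors {s, t}; []q | ~p there: s:F, t:F. ✗
w: successors {s, t, u}; []q | ~p there: s:F, t:F, u:T. ✓

{s, t, u, w}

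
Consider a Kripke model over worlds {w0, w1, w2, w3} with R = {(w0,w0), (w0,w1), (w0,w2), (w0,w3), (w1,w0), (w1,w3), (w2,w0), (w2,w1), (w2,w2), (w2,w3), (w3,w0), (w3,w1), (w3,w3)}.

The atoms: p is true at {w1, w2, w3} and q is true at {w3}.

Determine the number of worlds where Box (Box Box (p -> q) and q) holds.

0

w0: successors {w0, w1, w2, w3}; Box Box (p -> q) and q there: w0:F, w1:F, w2:F, w3:F. ✗
w1: successors {w0, w3}; Box Box (p -> q) and q there: w0:F, w3:F. ✗
w2: successors {w0, w1, w2, w3}; Box Box (p -> q) and q there: w0:F, w1:F, w2:F, w3:F. ✗
w3: successors {w0, w1, w3}; Box Box (p -> q) and q there: w0:F, w1:F, w3:F. ✗
Satisfying worlds: ∅.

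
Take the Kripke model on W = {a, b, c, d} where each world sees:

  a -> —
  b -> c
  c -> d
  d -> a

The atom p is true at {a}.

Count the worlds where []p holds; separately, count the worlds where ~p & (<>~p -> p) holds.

2 and 1

For []p:
a: no successors, so []p holds vacuously. ✓
b: successors {c}; p there: c:F. ✗
c: successors {d}; p there: d:F. ✗
d: successors {a}; p there: a:T. ✓
— 2 worlds.
For ~p & (<>~p -> p):
a: ~p is F, <>~p -> p is T. ✗
b: ~p is T, <>~p -> p is F. ✗
c: ~p is T, <>~p -> p is F. ✗
d: ~p is T, <>~p -> p is T. ✓
— 1 world.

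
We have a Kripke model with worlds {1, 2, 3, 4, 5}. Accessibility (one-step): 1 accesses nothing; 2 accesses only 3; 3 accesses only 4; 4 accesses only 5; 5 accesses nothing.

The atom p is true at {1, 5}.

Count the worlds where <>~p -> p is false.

1: <>~p is F, p is T. ✓
2: <>~p is T, p is F. ✗
3: <>~p is T, p is F. ✗
4: <>~p is F, p is F. ✓
5: <>~p is F, p is T. ✓
Satisfying worlds: {1, 4, 5}.
So <>~p -> p fails at the other 2 worlds.

2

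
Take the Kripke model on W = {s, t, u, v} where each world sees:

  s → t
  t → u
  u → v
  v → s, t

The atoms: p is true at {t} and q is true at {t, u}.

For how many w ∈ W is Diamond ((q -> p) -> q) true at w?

3

s: successors {t}; (q -> p) -> q there: t:T. ✓
t: successors {u}; (q -> p) -> q there: u:T. ✓
u: successors {v}; (q -> p) -> q there: v:F. ✗
v: successors {s, t}; (q -> p) -> q there: s:F, t:T. ✓
Satisfying worlds: {s, t, v}.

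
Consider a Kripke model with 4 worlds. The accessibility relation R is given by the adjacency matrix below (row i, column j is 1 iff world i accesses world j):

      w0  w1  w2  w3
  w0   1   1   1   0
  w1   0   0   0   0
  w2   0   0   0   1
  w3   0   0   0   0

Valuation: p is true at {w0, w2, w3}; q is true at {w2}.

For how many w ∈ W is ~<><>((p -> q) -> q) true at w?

w0: <><>((p -> q) -> q) is T. ✗
w1: <><>((p -> q) -> q) is F. ✓
w2: <><>((p -> q) -> q) is F. ✓
w3: <><>((p -> q) -> q) is F. ✓
Satisfying worlds: {w1, w2, w3}.

3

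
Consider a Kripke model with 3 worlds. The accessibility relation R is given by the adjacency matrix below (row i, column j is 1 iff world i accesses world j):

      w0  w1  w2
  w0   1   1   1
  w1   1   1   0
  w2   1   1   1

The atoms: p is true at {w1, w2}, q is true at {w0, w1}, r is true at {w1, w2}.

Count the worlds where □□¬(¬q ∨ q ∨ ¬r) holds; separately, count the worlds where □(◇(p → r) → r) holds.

For □□¬(¬q ∨ q ∨ ¬r):
w0: successors {w0, w1, w2}; □¬(¬q ∨ q ∨ ¬r) there: w0:F, w1:F, w2:F. ✗
w1: successors {w0, w1}; □¬(¬q ∨ q ∨ ¬r) there: w0:F, w1:F. ✗
w2: successors {w0, w1, w2}; □¬(¬q ∨ q ∨ ¬r) there: w0:F, w1:F, w2:F. ✗
— 0 worlds.
For □(◇(p → r) → r):
w0: successors {w0, w1, w2}; ◇(p → r) → r there: w0:F, w1:T, w2:T. ✗
w1: successors {w0, w1}; ◇(p → r) → r there: w0:F, w1:T. ✗
w2: successors {w0, w1, w2}; ◇(p → r) → r there: w0:F, w1:T, w2:T. ✗
— 0 worlds.

0 and 0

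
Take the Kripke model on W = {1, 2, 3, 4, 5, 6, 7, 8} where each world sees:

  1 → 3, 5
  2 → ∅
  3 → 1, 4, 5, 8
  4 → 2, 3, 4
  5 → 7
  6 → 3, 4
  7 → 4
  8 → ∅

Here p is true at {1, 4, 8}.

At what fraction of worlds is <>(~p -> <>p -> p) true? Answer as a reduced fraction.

1: successors {3, 5}; ~p -> <>p -> p there: 3:F, 5:T. ✓
2: no successors, so <>(~p -> <>p -> p) fails. ✗
3: successors {1, 4, 5, 8}; ~p -> <>p -> p there: 1:T, 4:T, 5:T, 8:T. ✓
4: successors {2, 3, 4}; ~p -> <>p -> p there: 2:T, 3:F, 4:T. ✓
5: successors {7}; ~p -> <>p -> p there: 7:F. ✗
6: successors {3, 4}; ~p -> <>p -> p there: 3:F, 4:T. ✓
7: successors {4}; ~p -> <>p -> p there: 4:T. ✓
8: no successors, so <>(~p -> <>p -> p) fails. ✗
That's 5 of 8 worlds, so 5/8.

5/8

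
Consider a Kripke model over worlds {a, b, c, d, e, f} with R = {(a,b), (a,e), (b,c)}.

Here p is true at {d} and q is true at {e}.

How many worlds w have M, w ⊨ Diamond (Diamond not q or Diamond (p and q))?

1

a: successors {b, e}; Diamond not q or Diamond (p and q) there: b:T, e:F. ✓
b: successors {c}; Diamond not q or Diamond (p and q) there: c:F. ✗
c: no successors, so Diamond (Diamond not q or Diamond (p and q)) fails. ✗
d: no successors, so Diamond (Diamond not q or Diamond (p and q)) fails. ✗
e: no successors, so Diamond (Diamond not q or Diamond (p and q)) fails. ✗
f: no successors, so Diamond (Diamond not q or Diamond (p and q)) fails. ✗
Satisfying worlds: {a}.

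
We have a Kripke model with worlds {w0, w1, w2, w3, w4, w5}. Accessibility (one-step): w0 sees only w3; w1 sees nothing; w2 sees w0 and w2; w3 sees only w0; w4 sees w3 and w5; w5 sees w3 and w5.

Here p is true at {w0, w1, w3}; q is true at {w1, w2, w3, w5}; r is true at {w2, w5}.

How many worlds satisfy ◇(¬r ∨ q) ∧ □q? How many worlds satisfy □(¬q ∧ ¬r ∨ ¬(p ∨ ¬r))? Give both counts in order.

3 and 3

For ◇(¬r ∨ q) ∧ □q:
w0: ◇(¬r ∨ q) is T, □q is T. ✓
w1: ◇(¬r ∨ q) is F, □q is T. ✗
w2: ◇(¬r ∨ q) is T, □q is F. ✗
w3: ◇(¬r ∨ q) is T, □q is F. ✗
w4: ◇(¬r ∨ q) is T, □q is T. ✓
w5: ◇(¬r ∨ q) is T, □q is T. ✓
— 3 worlds.
For □(¬q ∧ ¬r ∨ ¬(p ∨ ¬r)):
w0: successors {w3}; ¬q ∧ ¬r ∨ ¬(p ∨ ¬r) there: w3:F. ✗
w1: no successors, so □(¬q ∧ ¬r ∨ ¬(p ∨ ¬r)) holds vacuously. ✓
w2: successors {w0, w2}; ¬q ∧ ¬r ∨ ¬(p ∨ ¬r) there: w0:T, w2:T. ✓
w3: successors {w0}; ¬q ∧ ¬r ∨ ¬(p ∨ ¬r) there: w0:T. ✓
w4: successors {w3, w5}; ¬q ∧ ¬r ∨ ¬(p ∨ ¬r) there: w3:F, w5:T. ✗
w5: successors {w3, w5}; ¬q ∧ ¬r ∨ ¬(p ∨ ¬r) there: w3:F, w5:T. ✗
— 3 worlds.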